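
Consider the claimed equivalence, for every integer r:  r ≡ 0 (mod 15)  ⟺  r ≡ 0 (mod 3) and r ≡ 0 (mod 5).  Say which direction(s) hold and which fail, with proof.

(→) Suppose r ≡ 0 (mod 15); write r = 15j + 0. Since 3 ∣ 15, reducing mod 3 gives r ≡ 0 (mod 3); since 5 ∣ 15, reducing mod 5 gives r ≡ 0 (mod 5).

(←) Conversely, if r ≡ 0 (mod 3) and r ≡ 0 (mod 5), then by the Chinese remainder theorem r ≡ 0 (mod 15). This is exactly r ≡ 0 (mod 15).

Both directions hold.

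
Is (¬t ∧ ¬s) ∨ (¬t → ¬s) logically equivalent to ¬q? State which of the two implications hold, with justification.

Neither direction holds.

[⇒] This fails. Under q = T, s = F, t = F, the left side is true but the right side is false.

[⇐] This fails. Under q = F, s = T, t = F, the left side is false but the right side is true.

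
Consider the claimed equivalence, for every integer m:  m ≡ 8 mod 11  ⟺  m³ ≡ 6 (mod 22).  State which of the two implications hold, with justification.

Only the reverse direction holds.

(→) This fails: take m = 19. Then 19 ≡ 8 (mod 11), but 19³ = 6859 ≡ 17 (mod 22), not 6.

(←) Conversely, the residues r modulo 22 with r³ ≡ 6 (mod 22) are exactly {8}, and each is ≡ 8 (mod 11).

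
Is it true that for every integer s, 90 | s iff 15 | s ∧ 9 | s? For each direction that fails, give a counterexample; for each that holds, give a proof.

(⟸) This fails: take s = 45. Both 15 ∣ 45 and 9 ∣ 45, yet 45 is not a multiple of 90 (since 45 = 0·90 + 45), so 90 ∤ 45.

(⟹) If 90 ∣ s, write s = 90q. Since 90 = 6·15, s = 15·(6q), so 15 ∣ s; and since 90 = 10·9, s = 9·(10q), so 9 ∣ s.

The forward direction holds; the converse fails.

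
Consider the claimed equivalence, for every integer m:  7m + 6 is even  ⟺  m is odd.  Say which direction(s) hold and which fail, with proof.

Neither implication holds.

Forward direction. This fails: m = 0 gives 7m + 6 = 6, which is even, but 0 is even, not odd.

Converse. This also fails: m = 5 is odd, but 7m + 6 = 41 is odd, not even.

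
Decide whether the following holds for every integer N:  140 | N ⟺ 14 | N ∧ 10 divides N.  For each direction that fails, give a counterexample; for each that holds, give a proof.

(⇒) holds; (⇐) fails.

Forward direction. If 140 ∣ N, write N = 140q. Since 140 = 10·14, N = 14·(10q), so 14 ∣ N; and since 140 = 14·10, N = 10·(14q), so 10 ∣ N.

Converse. This fails: take N = 70. Both 14 ∣ 70 and 10 ∣ 70, yet 70 is not a multiple of 140 (since 70 = 0·140 + 70), so 140 ∤ 70.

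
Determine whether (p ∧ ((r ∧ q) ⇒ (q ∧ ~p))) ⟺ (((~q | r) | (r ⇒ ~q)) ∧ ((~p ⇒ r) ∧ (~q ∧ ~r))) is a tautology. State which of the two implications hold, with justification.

Not equivalent: only (⇐) holds.

Forward direction. This fails. Under q = T, r = F, p = T, the left side is true but the right side is false.

Converse. Assume the antecedent. If q is true, the antecedent cannot hold. If q is false, the antecedent forces (q = F, r = F, p = T), and p ∧ ((r ∧ q) ⇒ (q ∧ ~p)) holds there. Either way p ∧ ((r ∧ q) ⇒ (q ∧ ~p)) holds.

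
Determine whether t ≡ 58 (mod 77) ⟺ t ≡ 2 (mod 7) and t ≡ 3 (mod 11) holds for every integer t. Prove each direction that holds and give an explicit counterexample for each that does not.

Equivalent; both directions hold.

(→) Suppose t ≡ 58 (mod 77); write t = 77j + 58. Since 7 ∣ 77, reducing mod 7 gives t ≡ 58 ≡ 2 (mod 7); since 11 ∣ 77, reducing mod 11 gives t ≡ 58 ≡ 3 (mod 11).

(←) Conversely, if t ≡ 2 (mod 7) and t ≡ 3 (mod 11), then by the Chinese remainder theorem t ≡ 58 (mod 77). This is exactly t ≡ 58 (mod 77).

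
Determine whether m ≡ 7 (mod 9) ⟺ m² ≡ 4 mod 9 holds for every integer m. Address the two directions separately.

Only the forward implication holds.

(⇒) Suppose m ≡ 7 (mod 9). Write m = 9j + 7. Then (9j + 7)² = 81j² + 126j + 49 = 9(9j² + 14j + 5) + 4, so m² ≡ 4 (mod 9).

(⇐) This fails: take m = 2. Then 2² = 4 ≡ 4 (mod 9), yet 2 ≡ 2 (mod 9), not 7.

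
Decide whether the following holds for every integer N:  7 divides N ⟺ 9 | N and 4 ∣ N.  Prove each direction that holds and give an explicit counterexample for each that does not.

Neither implication holds.

(⟹) This fails: take N = 7. Certainly 7 ∣ 7, but 9 ∤ 7.

(⟸) This fails: take N = 36. Both 9 ∣ 36 and 4 ∣ 36, yet 36 is not a multiple of 7 (since 36 = 5·7 + 1), so 7 ∤ 36.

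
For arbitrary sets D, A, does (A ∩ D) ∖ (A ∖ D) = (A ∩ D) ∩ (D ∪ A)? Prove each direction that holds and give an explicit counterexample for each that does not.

(⊆) Let x ∈ (A ∩ D) ∖ (A ∖ D). Then x ∈ D ∩ A, from which x ∈ (A ∩ D) ∩ (D ∪ A).

(⊇) Let x ∈ (A ∩ D) ∩ (D ∪ A). Then x ∈ D ∩ A, from which x ∈ (A ∩ D) ∖ (A ∖ D).

The two sets are equal.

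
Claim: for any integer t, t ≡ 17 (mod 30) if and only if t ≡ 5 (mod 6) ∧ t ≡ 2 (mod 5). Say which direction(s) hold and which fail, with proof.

[⇒] Suppose t ≡ 17 (mod 30); write t = 30j + 17. Since 6 ∣ 30, reducing mod 6 gives t ≡ 17 ≡ 5 (mod 6); since 5 ∣ 30, reducing mod 5 gives t ≡ 17 ≡ 2 (mod 5).

[⇐] Conversely, if t ≡ 5 (mod 6) and t ≡ 2 (mod 5), then by the Chinese remainder theorem t ≡ 17 (mod 30). This is exactly t ≡ 17 (mod 30).

The biconditional holds.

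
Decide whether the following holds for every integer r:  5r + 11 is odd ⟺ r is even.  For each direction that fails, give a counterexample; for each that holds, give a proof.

[⇒] Suppose 5r + 11 is odd. Since 5 is odd, 5r and r have the same parity, so 5r + 11 ≡ r + 11 (mod 2). As 11 is odd, 5r + 11 is odd exactly when r is even. Thus r is even.

[⇐] Conversely, suppose r is even; write r = 2j. Then 5r + 11 = 5·(2j) + 11 = 2·5j + 11, which is odd.

Equivalent; both directions hold.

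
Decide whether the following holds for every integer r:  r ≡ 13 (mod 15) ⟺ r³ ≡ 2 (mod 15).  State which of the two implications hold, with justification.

(→) This fails: take r = 13. Then 13 ≡ 13 (mod 15), but 13³ = 2197 ≡ 7 (mod 15), not 2.

(←) This fails: take r = 8. Then 8³ = 512 ≡ 2 (mod 15), yet 8 ≡ 8 (mod 15), not 13.

(⇒) fails and (⇐) fails.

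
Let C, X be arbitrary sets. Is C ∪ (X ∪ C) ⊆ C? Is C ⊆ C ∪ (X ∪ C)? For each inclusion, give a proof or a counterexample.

Only the reverse inclusion holds.

(⊆) This inclusion fails. Take C = ∅, X = {1}; then 1 ∈ C ∪ (X ∪ C) but 1 ∉ C.

(⊇) Let x ∈ C. Then either x ∈ C and x ∉ X; or x ∈ C ∩ X. In each case x ∈ C ∪ (X ∪ C), so C ⊆ C ∪ (X ∪ C).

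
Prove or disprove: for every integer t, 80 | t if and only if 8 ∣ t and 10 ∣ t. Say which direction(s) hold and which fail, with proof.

Only the forward implication holds.

(⇐) This fails: take t = 40. Both 8 ∣ 40 and 10 ∣ 40, yet 40 is not a multiple of 80 (since 40 = 0·80 + 40), so 80 ∤ 40.

(⇒) If 80 ∣ t, write t = 80q. Since 80 = 10·8, t = 8·(10q), so 8 ∣ t; and since 80 = 8·10, t = 10·(8q), so 10 ∣ t.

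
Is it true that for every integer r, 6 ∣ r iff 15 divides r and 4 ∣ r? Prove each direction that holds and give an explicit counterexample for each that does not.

Converse. Suppose 15 ∣ r and 4 ∣ r. Any common multiple of 15 and 4 is a multiple of their lcm; here gcd(15, 4) = 1, so lcm(15, 4) = 15·4 = 60, so 60 ∣ r. Since 6 ∣ 60, it follows that 6 ∣ r.

Forward direction. This fails: take r = 6. Certainly 6 ∣ 6, but 15 ∤ 6.

Only the reverse direction holds.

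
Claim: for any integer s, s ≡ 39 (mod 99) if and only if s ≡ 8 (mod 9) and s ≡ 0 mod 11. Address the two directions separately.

Forward direction. This fails: s = 39 gives 39 ≡ 39 (mod 99) but 39 ≡ 3 (mod 9), so the conjunction on the right does not hold.

Converse. This fails: s = 44 satisfies both congruences on the right (44 ≡ 8 mod 9 and 44 ≡ 0 mod 11) yet 44 ≡ 44 (mod 99), not 39.

Neither implication holds.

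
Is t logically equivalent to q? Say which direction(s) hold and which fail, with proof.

Neither direction holds.

(→) This fails. Under t = T, q = F, the left side is true but the right side is false.

(←) This fails. Under t = F, q = T, the left side is false but the right side is true.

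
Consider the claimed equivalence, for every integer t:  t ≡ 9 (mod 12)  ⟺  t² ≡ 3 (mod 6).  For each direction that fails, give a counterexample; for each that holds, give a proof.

Forward direction. Suppose t ≡ 9 (mod 12). Then t² ≡ 9² = 81 (mod 12), and since 6 ∣ 12, also t² ≡ 3 (mod 6).

Converse. This fails: take t = 3. Then 3² = 9 ≡ 3 (mod 6), yet 3 ≡ 3 (mod 12), not 9.

(⇒) holds; (⇐) fails.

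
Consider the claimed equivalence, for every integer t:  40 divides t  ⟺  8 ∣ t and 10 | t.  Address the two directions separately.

Both directions hold; the statement is true.

[⇒] If 40 ∣ t, write t = 40q. Since 40 = 5·8, t = 8·(5q), so 8 ∣ t; and since 40 = 4·10, t = 10·(4q), so 10 ∣ t.

[⇐] Suppose 8 ∣ t and 10 ∣ t. Any common multiple of 8 and 10 is a multiple of their lcm; here lcm(8, 10) = 8·10/gcd(8, 10) = 80/2 = 40, so 40 ∣ t.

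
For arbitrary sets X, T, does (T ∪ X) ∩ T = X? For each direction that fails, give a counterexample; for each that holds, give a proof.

Neither inclusion holds.

(⊆) This inclusion fails. Take X = ∅, T = {1}; then 1 ∈ (T ∪ X) ∩ T but 1 ∉ X.

(⊇) This inclusion fails. Take X = {1}, T = ∅; then 1 ∈ X but 1 ∉ (T ∪ X) ∩ T.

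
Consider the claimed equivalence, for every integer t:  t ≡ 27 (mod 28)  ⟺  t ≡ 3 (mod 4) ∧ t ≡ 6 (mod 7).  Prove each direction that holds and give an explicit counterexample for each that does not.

Both implications hold.

[⇒] Suppose t ≡ 27 (mod 28); write t = 28j + 27. Since 4 ∣ 28, reducing mod 4 gives t ≡ 27 ≡ 3 (mod 4); since 7 ∣ 28, reducing mod 7 gives t ≡ 27 ≡ 6 (mod 7).

[⇐] Conversely, if t ≡ 3 (mod 4) and t ≡ 6 (mod 7), then by the Chinese remainder theorem t ≡ 27 (mod 28). This is exactly t ≡ 27 (mod 28).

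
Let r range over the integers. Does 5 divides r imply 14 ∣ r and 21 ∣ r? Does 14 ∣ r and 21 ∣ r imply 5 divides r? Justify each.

Both directions fail.

(⇒) This fails: take r = 5. Certainly 5 ∣ 5, but 14 ∤ 5.

(⇐) This fails: take r = 42. Both 14 ∣ 42 and 21 ∣ 42, yet 42 is not a multiple of 5 (since 42 = 8·5 + 2), so 5 ∤ 42.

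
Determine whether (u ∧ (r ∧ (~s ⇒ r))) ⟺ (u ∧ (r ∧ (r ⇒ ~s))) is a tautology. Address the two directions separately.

Not equivalent: only (⇐) holds.

(⟹) This fails. Under u = T, s = T, r = T, the left side is true but the right side is false.

(⟸) Assume the antecedent. If u is true, the antecedent forces (u = T, s = F, r = T), and u ∧ (r ∧ (~s ⇒ r)) holds there. If u is false, the antecedent cannot hold. Either way u ∧ (r ∧ (~s ⇒ r)) holds.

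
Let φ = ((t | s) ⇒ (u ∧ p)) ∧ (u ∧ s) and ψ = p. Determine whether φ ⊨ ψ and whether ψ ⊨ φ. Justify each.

(⇒) Assume the antecedent. If u is true, the antecedent forces (u = T, t = F, p = T, s = T) or (u = T, t = T, p = T, s = T), and p holds there. If u is false, the antecedent cannot hold. Either way p holds.

(⇐) This fails. Under u = F, t = F, p = T, s = F, the left side is false but the right side is true.

Not equivalent: only (⇒) holds.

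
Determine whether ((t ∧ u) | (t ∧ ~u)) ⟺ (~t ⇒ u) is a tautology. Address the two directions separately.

Forward direction. Assume the antecedent. If t is true, ~t ⇒ u reduces to true regardless of the other variables. If t is false, the antecedent cannot hold. Either way ~t ⇒ u holds.

Converse. This fails. Under t = F, u = T, the left side is false but the right side is true.

Not equivalent: only (⇒) holds.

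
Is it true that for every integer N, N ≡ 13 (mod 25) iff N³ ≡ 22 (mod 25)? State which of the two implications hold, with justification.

Equivalent; both directions hold.

(→) Suppose N ≡ 13 (mod 25). Write N = 25j + 13. Then (25j + 13)³ = 15625j³ + 24375j² + 12675j + 2197 = 25(625j³ + 975j² + 507j + 87) + 22, so N³ ≡ 22 (mod 25).

(←) Conversely, suppose N³ ≡ 22 (mod 25). The only residue r in {0, …, 24} with r³ ≡ 22 (mod 25) is r = 13, so N ≡ 13 (mod 25).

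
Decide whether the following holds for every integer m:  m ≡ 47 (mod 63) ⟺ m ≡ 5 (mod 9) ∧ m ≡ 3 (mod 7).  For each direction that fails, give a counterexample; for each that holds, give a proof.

(⇒) fails and (⇐) fails.

(⟹) This fails: m = 47 gives 47 ≡ 47 (mod 63) but 47 ≡ 2 (mod 9), so the conjunction on the right does not hold.

(⟸) This fails: m = 59 satisfies both congruences on the right (59 ≡ 5 mod 9 and 59 ≡ 3 mod 7) yet 59 ≡ 59 (mod 63), not 47.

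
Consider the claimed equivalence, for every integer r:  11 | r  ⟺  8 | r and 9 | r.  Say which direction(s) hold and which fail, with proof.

Both directions fail.

[⇒] This fails: take r = 11. Certainly 11 ∣ 11, but 8 ∤ 11.

[⇐] This fails: take r = 72. Both 8 ∣ 72 and 9 ∣ 72, yet 72 is not a multiple of 11 (since 72 = 6·11 + 6), so 11 ∤ 72.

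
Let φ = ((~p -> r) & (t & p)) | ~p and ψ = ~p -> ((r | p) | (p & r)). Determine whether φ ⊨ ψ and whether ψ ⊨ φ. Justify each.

Both directions fail.

(→) This fails. Under t = F, r = F, p = F, the left side is true but the right side is false.

(←) This fails. Under t = F, r = F, p = T, the left side is false but the right side is true.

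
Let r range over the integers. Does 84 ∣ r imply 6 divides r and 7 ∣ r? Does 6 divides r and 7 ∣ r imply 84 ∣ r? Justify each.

(⇒) holds; (⇐) fails.

Forward direction. If 84 ∣ r, write r = 84q. Since 84 = 14·6, r = 6·(14q), so 6 ∣ r; and since 84 = 12·7, r = 7·(12q), so 7 ∣ r.

Converse. This fails: take r = 42. Both 6 ∣ 42 and 7 ∣ 42, yet 42 is not a multiple of 84 (since 42 = 0·84 + 42), so 84 ∤ 42.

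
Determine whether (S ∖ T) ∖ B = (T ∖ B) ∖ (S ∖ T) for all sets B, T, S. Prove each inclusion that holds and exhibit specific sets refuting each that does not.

Both inclusions fail.

Forward inclusion. This inclusion fails. Take B = ∅, T = ∅, S = {1}; then 1 ∈ (S ∖ T) ∖ B but 1 ∉ (T ∖ B) ∖ (S ∖ T).

Reverse inclusion. This inclusion fails. Take B = ∅, T = {1}, S = ∅; then 1 ∈ (T ∖ B) ∖ (S ∖ T) but 1 ∉ (S ∖ T) ∖ B.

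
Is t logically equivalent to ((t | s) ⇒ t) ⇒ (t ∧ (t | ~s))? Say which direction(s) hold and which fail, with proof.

The forward direction holds; the converse fails.

(←) This fails. Under t = F, s = T, the left side is false but the right side is true.

(→) Assume the antecedent. If t is true, ((t | s) ⇒ t) ⇒ (t ∧ (t | ~s)) reduces to true regardless of the other variables. If t is false, the antecedent cannot hold. Either way ((t | s) ⇒ t) ⇒ (t ∧ (t | ~s)) holds.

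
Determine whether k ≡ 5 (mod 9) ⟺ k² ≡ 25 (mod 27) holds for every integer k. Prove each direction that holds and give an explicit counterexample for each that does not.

[⇒] This fails: take k = 14. Then 14 ≡ 5 (mod 9), but 14² = 196 ≡ 7 (mod 27), not 25.

[⇐] This fails: take k = 22. Then 22² = 484 ≡ 25 (mod 27), yet 22 ≡ 4 (mod 9), not 5.

Neither implication holds.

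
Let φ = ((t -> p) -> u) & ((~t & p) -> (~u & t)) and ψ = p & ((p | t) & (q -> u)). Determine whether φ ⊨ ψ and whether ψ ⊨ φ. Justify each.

Neither direction holds.

(⟹) This fails. Under q = F, u = T, p = F, t = F, the left side is true but the right side is false.

(⟸) This fails. Under q = F, u = F, p = T, t = F, the left side is false but the right side is true.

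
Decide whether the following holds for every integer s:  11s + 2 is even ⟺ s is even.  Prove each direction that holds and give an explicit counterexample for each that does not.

(⇒) Suppose 11s + 2 is even. Since 11 is odd, 11s and s have the same parity, so 11s + 2 ≡ s + 2 (mod 2). As 2 is even, 11s + 2 is even exactly when s is even. Thus s is even.

(⇐) Conversely, suppose s is even; write s = 2j. Then 11s + 2 = 11·(2j) + 2 = 2·11j + 2, which is even.

Equivalent; both directions hold.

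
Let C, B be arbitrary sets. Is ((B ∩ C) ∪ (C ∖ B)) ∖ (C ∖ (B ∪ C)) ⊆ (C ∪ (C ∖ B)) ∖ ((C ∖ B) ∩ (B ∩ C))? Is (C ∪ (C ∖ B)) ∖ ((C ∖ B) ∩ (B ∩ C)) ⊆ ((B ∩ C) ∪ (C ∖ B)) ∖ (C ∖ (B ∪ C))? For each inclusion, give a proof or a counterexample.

Both inclusions hold; the sets are equal.

Reverse inclusion. Let x ∈ (C ∪ (C ∖ B)) ∖ ((C ∖ B) ∩ (B ∩ C)). Then either x ∈ C and x ∉ B; or x ∈ C ∩ B. In each case x ∈ ((B ∩ C) ∪ (C ∖ B)) ∖ (C ∖ (B ∪ C)), so (C ∪ (C ∖ B)) ∖ ((C ∖ B) ∩ (B ∩ C)) ⊆ ((B ∩ C) ∪ (C ∖ B)) ∖ (C ∖ (B ∪ C)).

Forward inclusion. Let x ∈ ((B ∩ C) ∪ (C ∖ B)) ∖ (C ∖ (B ∪ C)). Then either x ∈ C and x ∉ B; or x ∈ C ∩ B. In each case x ∈ (C ∪ (C ∖ B)) ∖ ((C ∖ B) ∩ (B ∩ C)), so ((B ∩ C) ∪ (C ∖ B)) ∖ (C ∖ (B ∪ C)) ⊆ (C ∪ (C ∖ B)) ∖ ((C ∖ B) ∩ (B ∩ C)).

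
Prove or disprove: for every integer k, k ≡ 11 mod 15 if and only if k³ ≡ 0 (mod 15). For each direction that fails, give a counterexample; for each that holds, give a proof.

(⟹) This fails: take k = 11. Then 11 ≡ 11 (mod 15), but 11³ = 1331 ≡ 11 (mod 15), not 0.

(⟸) This fails: take k = 0. Then 0³ = 0 ≡ 0 (mod 15), yet 0 ≡ 0 (mod 15), not 11.

Both directions fail.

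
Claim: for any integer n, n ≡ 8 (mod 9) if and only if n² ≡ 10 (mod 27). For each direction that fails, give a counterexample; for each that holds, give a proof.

Forward direction. This fails: take n = 17. Then 17 ≡ 8 (mod 9), but 17² = 289 ≡ 19 (mod 27), not 10.

Converse. This fails: take n = 19. Then 19² = 361 ≡ 10 (mod 27), yet 19 ≡ 1 (mod 9), not 8.

Both directions fail.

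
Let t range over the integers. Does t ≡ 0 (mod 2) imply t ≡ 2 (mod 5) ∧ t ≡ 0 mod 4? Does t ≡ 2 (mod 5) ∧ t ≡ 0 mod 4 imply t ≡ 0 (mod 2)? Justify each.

Only the reverse direction holds.

(→) This fails: t = 0 gives 0 ≡ 0 (mod 2) but 0 ≡ 0 (mod 5), so the conjunction on the right does not hold.

(←) Conversely, if t ≡ 2 (mod 5) and t ≡ 0 (mod 4), then by the Chinese remainder theorem t ≡ 12 (mod 20). Since 12 ≡ 0 (mod 2) and 2 ∣ 20, we get t ≡ 0 (mod 2).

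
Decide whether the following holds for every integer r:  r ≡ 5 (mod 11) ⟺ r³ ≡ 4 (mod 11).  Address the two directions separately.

[⇒] Suppose r ≡ 5 (mod 11). Write r = 11j + 5. Then (11j + 5)³ = 1331j³ + 1815j² + 825j + 125 = 11(121j³ + 165j² + 75j + 11) + 4, so r³ ≡ 4 (mod 11).

[⇐] For the converse, argue contrapositively. If r ≢ 5 (mod 11), then r is congruent to one of 0, 1, 2, 3, 4, 6, 7, 8, 9, 10 modulo 11, and these give r³ ≡ 0, 1, 8, 5, 9, 7, 2, 6, 3, 10 respectively — never 4.

Equivalent; both directions hold.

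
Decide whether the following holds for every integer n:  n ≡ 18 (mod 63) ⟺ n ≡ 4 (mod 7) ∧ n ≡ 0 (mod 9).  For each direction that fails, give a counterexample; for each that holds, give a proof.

Both directions hold; the statement is true.

(⇒) Suppose n ≡ 18 (mod 63); write n = 63j + 18. Since 7 ∣ 63, reducing mod 7 gives n ≡ 18 ≡ 4 (mod 7); since 9 ∣ 63, reducing mod 9 gives n ≡ 18 ≡ 0 (mod 9).

(⇐) Conversely, if n ≡ 4 (mod 7) and n ≡ 0 (mod 9), then by the Chinese remainder theorem n ≡ 18 (mod 63). This is exactly n ≡ 18 (mod 63).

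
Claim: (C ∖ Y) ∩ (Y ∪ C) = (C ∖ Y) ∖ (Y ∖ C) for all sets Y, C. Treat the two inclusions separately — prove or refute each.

(⊇) Let x ∈ (C ∖ Y) ∖ (Y ∖ C). Then x ∈ C and x ∉ Y, from which x ∈ (C ∖ Y) ∩ (Y ∪ C).

(⊆) Let x ∈ (C ∖ Y) ∩ (Y ∪ C). Then x ∈ C and x ∉ Y, from which x ∈ (C ∖ Y) ∖ (Y ∖ C).

The two sets are equal.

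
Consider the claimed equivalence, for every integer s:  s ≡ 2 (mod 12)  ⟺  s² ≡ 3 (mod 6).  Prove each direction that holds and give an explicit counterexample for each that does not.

(⇒) This fails: take s = 2. Then 2 ≡ 2 (mod 12), but 2² = 4 ≡ 4 (mod 6), not 3.

(⇐) This fails: take s = 3. Then 3² = 9 ≡ 3 (mod 6), yet 3 ≡ 3 (mod 12), not 2.

Neither implication holds.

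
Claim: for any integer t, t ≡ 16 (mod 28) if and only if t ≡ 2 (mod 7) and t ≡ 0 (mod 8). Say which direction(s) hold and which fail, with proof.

The forward direction fails; the converse holds.

[⇒] This fails: t = 44 gives 44 ≡ 16 (mod 28) but 44 ≡ 4 (mod 8), so the conjunction on the right does not hold.

[⇐] Conversely, if t ≡ 2 (mod 7) and t ≡ 0 (mod 8), then by the Chinese remainder theorem t ≡ 16 (mod 56). Since 16 ≡ 16 (mod 28) and 28 ∣ 56, we get t ≡ 16 (mod 28).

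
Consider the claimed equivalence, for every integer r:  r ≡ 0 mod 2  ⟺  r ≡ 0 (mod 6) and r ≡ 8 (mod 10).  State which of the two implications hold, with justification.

(→) This fails: r = 0 gives 0 ≡ 0 (mod 2) but 0 ≡ 0 (mod 10), so the conjunction on the right does not hold.

(←) Conversely, if r ≡ 0 (mod 6) and r ≡ 8 (mod 10), then by the Chinese remainder theorem r ≡ 18 (mod 30). Since 18 ≡ 0 (mod 2) and 2 ∣ 30, we get r ≡ 0 (mod 2).

(⇒) fails; (⇐) holds.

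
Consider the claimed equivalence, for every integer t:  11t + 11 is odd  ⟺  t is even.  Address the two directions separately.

The biconditional holds.

(→) Suppose 11t + 11 is odd. Since 11 is odd, 11t and t have the same parity, so 11t + 11 ≡ t + 11 (mod 2). As 11 is odd, 11t + 11 is odd exactly when t is even. Thus t is even.

(←) Conversely, suppose t is even; write t = 2j. Then 11t + 11 = 11·(2j) + 11 = 2·11j + 11, which is odd.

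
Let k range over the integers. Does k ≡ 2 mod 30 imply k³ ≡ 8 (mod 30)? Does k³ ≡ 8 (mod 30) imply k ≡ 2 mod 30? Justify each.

(→) Suppose k ≡ 2 mod 30. Write k = 30j + 2. Then (30j + 2)³ = 27000j³ + 5400j² + 360j + 8 = 30(900j³ + 180j² + 12j) + 8, so k³ ≡ 8 (mod 30).

(←) Conversely, suppose k³ ≡ 8 (mod 30). The only residue r in {0, …, 29} with r³ ≡ 8 (mod 30) is r = 2, so k ≡ 2 (mod 30).

Both directions hold.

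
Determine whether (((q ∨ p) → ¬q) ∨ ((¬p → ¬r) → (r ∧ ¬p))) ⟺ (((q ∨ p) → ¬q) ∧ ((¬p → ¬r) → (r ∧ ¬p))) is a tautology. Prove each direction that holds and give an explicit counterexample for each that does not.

Only the reverse direction holds.

Converse. Assume the antecedent. If q is true, the antecedent cannot hold. If q is false, the consequent reduces to true regardless of the other variables. Either way the consequent holds.

Forward direction. This fails. Under q = F, r = F, p = F, the left side is true but the right side is false.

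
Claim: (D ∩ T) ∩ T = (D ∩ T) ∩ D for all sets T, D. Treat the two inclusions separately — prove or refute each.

(⊇) Let x ∈ (D ∩ T) ∩ D. Then x ∈ T ∩ D, from which x ∈ (D ∩ T) ∩ T.

(⊆) Let x ∈ (D ∩ T) ∩ T. Then x ∈ T ∩ D, from which x ∈ (D ∩ T) ∩ D.

The two sets are equal.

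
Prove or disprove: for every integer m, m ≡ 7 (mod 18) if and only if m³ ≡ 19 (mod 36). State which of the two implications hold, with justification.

Forward direction. This fails: take m = 25. Then 25 ≡ 7 (mod 18), but 25³ = 15625 ≡ 1 (mod 36), not 19.

Converse. This fails: take m = 19. Then 19³ = 6859 ≡ 19 (mod 36), yet 19 ≡ 1 (mod 18), not 7.

Neither direction holds.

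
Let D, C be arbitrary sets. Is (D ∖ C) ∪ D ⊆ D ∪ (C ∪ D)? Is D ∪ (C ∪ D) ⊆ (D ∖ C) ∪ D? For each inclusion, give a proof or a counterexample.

(⊆) holds; (⊇) fails.

Forward inclusion. Let x ∈ (D ∖ C) ∪ D. Then either x ∈ D and x ∉ C; or x ∈ D ∩ C. In each case x ∈ D ∪ (C ∪ D), so (D ∖ C) ∪ D ⊆ D ∪ (C ∪ D).

Reverse inclusion. This inclusion fails. Take D = ∅, C = {1}; then 1 ∈ D ∪ (C ∪ D) but 1 ∉ (D ∖ C) ∪ D.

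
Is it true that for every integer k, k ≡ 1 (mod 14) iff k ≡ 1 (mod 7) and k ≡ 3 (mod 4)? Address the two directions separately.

(⟸) If k ≡ 1 (mod 7) and k ≡ 3 (mod 4), then by the Chinese remainder theorem k ≡ 15 (mod 28). Since 15 ≡ 1 (mod 14) and 14 ∣ 28, we get k ≡ 1 (mod 14).

(⟹) This fails: k = 1 gives 1 ≡ 1 (mod 14) but 1 ≡ 1 (mod 4), so the conjunction on the right does not hold.

Only the reverse direction holds.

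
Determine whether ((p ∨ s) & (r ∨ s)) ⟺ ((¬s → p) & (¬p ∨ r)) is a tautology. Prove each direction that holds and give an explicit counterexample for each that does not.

Forward direction. This fails. Under p = T, s = T, r = F, the left side is true but the right side is false.

Converse. Assume the antecedent. If p is true, the antecedent forces (p = T, s = F, r = T) or (p = T, s = T, r = T), and (p ∨ s) & (r ∨ s) holds there. If p is false, the antecedent forces (p = F, s = T, r = F) or (p = F, s = T, r = T), and (p ∨ s) & (r ∨ s) holds there. Either way (p ∨ s) & (r ∨ s) holds.

The forward direction fails; the converse holds.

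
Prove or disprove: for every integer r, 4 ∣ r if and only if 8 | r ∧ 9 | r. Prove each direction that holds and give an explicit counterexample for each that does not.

(⇐) Suppose 8 ∣ r and 9 ∣ r. Any common multiple of 8 and 9 is a multiple of their lcm; here gcd(8, 9) = 1, so lcm(8, 9) = 8·9 = 72, so 72 ∣ r. Since 4 ∣ 72, it follows that 4 ∣ r.

(⇒) This fails: take r = 4. Certainly 4 ∣ 4, but 8 ∤ 4.

Not equivalent: only (⇐) holds.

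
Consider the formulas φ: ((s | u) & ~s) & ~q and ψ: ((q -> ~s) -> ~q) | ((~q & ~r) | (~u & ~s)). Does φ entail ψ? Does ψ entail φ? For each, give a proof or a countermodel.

Forward direction. Assume the antecedent. If u is true, the antecedent forces (u = T, s = F, r = F, q = F) or (u = T, s = F, r = T, q = F), and the consequent holds there. If u is false, the antecedent cannot hold. Either way the consequent holds.

Converse. This fails. Under u = F, s = F, r = F, q = F, the left side is false but the right side is true.

Only the forward direction holds.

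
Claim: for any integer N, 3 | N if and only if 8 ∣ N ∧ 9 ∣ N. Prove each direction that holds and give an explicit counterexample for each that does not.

Only the converse holds.

(⇒) This fails: take N = 3. Certainly 3 ∣ 3, but 8 ∤ 3.

(⇐) Suppose 8 ∣ N and 9 ∣ N. Any common multiple of 8 and 9 is a multiple of their lcm; here gcd(8, 9) = 1, so lcm(8, 9) = 8·9 = 72, so 72 ∣ N. Since 3 ∣ 72, it follows that 3 ∣ N.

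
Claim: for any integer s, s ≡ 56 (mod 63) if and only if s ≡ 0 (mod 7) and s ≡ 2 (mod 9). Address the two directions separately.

(→) Suppose s ≡ 56 (mod 63); write s = 63j + 56. Since 7 ∣ 63, reducing mod 7 gives s ≡ 56 ≡ 0 (mod 7); since 9 ∣ 63, reducing mod 9 gives s ≡ 56 ≡ 2 (mod 9).

(←) Conversely, if s ≡ 0 (mod 7) and s ≡ 2 (mod 9), then by the Chinese remainder theorem s ≡ 56 (mod 63). This is exactly s ≡ 56 (mod 63).

Both directions hold; the statement is true.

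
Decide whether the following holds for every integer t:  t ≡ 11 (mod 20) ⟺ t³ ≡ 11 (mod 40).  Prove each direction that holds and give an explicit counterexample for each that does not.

The forward direction fails; the converse holds.

(→) This fails: take t = 31. Then 31 ≡ 11 (mod 20), but 31³ = 29791 ≡ 31 (mod 40), not 11.

(←) Conversely, the residues r modulo 40 with r³ ≡ 11 (mod 40) are exactly {11}, and each is ≡ 11 (mod 20).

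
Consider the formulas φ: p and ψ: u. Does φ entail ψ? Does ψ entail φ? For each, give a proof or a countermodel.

Both directions fail.

(⟹) This fails. Under p = T, u = F, the left side is true but the right side is false.

(⟸) This fails. Under p = F, u = T, the left side is false but the right side is true.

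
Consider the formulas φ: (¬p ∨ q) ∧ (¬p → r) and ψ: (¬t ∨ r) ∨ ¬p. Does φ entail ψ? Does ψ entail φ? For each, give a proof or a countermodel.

(→) This fails. Under q = T, t = T, r = F, p = T, the left side is true but the right side is false.

(←) This fails. Under q = F, t = F, r = F, p = F, the left side is false but the right side is true.

Neither implication holds.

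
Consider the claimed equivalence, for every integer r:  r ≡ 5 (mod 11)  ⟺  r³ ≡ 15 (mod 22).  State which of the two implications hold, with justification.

(⇒) fails; (⇐) holds.

(⟹) This fails: take r = 16. Then 16 ≡ 5 (mod 11), but 16³ = 4096 ≡ 4 (mod 22), not 15.

(⟸) Conversely, the residues r modulo 22 with r³ ≡ 15 (mod 22) are exactly {5}, and each is ≡ 5 (mod 11).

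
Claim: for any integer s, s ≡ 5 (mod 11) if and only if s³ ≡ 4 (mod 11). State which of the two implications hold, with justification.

Both implications hold.

Forward direction. Suppose s ≡ 5 (mod 11). Write s = 11j + 5. Then (11j + 5)³ = 1331j³ + 1815j² + 825j + 125 = 11(121j³ + 165j² + 75j + 11) + 4, so s³ ≡ 4 (mod 11).

Converse. For the converse, argue contrapositively. If s ≢ 5 (mod 11), then s is congruent to one of 0, 1, 2, 3, 4, 6, 7, 8, 9, 10 modulo 11, and these give s³ ≡ 0, 1, 8, 5, 9, 7, 2, 6, 3, 10 respectively — never 4.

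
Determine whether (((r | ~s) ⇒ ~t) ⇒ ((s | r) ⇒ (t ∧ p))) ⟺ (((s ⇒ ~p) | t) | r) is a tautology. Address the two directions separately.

Forward direction. Assume the antecedent. If t is true, ((s ⇒ ~p) | t) | r reduces to true regardless of the other variables. If t is false, the antecedent forces (s = F, r = F, p = F, t = F) or (s = F, r = F, p = T, t = F), and ((s ⇒ ~p) | t) | r holds there. Either way ((s ⇒ ~p) | t) | r holds.

Converse. This fails. Under s = T, r = F, p = F, t = F, the left side is false but the right side is true.

Only the forward implication holds.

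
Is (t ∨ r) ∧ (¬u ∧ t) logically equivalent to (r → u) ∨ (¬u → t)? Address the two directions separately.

The forward direction holds; the converse fails.

(→) Assume the antecedent. If t is true, (r → u) ∨ (¬u → t) reduces to true regardless of the other variables. If t is false, the antecedent cannot hold. Either way (r → u) ∨ (¬u → t) holds.

(←) This fails. Under t = F, u = F, r = F, the left side is false but the right side is true.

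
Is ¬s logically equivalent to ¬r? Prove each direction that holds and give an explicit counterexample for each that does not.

(⟹) This fails. Under s = F, r = T, the left side is true but the right side is false.

(⟸) This fails. Under s = T, r = F, the left side is false but the right side is true.

Neither direction holds.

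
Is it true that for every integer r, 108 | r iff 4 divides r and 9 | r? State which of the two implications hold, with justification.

Forward direction. If 108 ∣ r, write r = 108q. Since 108 = 27·4, r = 4·(27q), so 4 ∣ r; and since 108 = 12·9, r = 9·(12q), so 9 ∣ r.

Converse. This fails: take r = 36. Both 4 ∣ 36 and 9 ∣ 36, yet 36 is not a multiple of 108 (since 36 = 0·108 + 36), so 108 ∤ 36.

Only the forward direction holds.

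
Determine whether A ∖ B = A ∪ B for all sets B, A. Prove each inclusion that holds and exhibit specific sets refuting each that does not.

(⊆) holds; (⊇) fails.

(⊆) Let x ∈ A ∖ B. Then x ∈ A and x ∉ B, from which x ∈ A ∪ B.

(⊇) This inclusion fails. Take B = {1}, A = ∅; then 1 ∈ A ∪ B but 1 ∉ A ∖ B.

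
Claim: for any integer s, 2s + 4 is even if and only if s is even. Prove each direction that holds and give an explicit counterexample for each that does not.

Converse. Suppose s is even. Since 2 is even, 2s is even for every s, so 2s + 4 has the same parity as 4, which is even. Hence 2s + 4 is even.

Forward direction. This fails: take s = 1. Then 2s + 4 = 6, which is even, yet s = 1 is odd, not even.

The forward direction fails; the converse holds.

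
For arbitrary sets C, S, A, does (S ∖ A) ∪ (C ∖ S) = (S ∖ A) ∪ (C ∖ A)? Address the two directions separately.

The sets are not equal: only the reverse inclusion holds.

(⟸) Let x ∈ (S ∖ A) ∪ (C ∖ A). Then either x ∈ C and x ∉ S, A; or x ∈ S and x ∉ C, A; or x ∈ C ∩ S and x ∉ A. In each case x ∈ (S ∖ A) ∪ (C ∖ S), so (S ∖ A) ∪ (C ∖ A) ⊆ (S ∖ A) ∪ (C ∖ S).

(⟹) This inclusion fails. Take C = {1}, S = ∅, A = {1}; then 1 ∈ (S ∖ A) ∪ (C ∖ S) but 1 ∉ (S ∖ A) ∪ (C ∖ A).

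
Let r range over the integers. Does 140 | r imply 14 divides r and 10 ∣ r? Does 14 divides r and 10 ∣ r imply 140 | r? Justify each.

(⇒) holds; (⇐) fails.

(⇒) If 140 ∣ r, write r = 140q. Since 140 = 10·14, r = 14·(10q), so 14 ∣ r; and since 140 = 14·10, r = 10·(14q), so 10 ∣ r.

(⇐) This fails: take r = 70. Both 14 ∣ 70 and 10 ∣ 70, yet 70 is not a multiple of 140 (since 70 = 0·140 + 70), so 140 ∤ 70.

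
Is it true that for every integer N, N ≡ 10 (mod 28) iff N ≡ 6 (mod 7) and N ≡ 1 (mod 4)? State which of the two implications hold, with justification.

(⇒) This fails: N = 10 gives 10 ≡ 10 (mod 28) but 10 ≡ 3 (mod 7), so the conjunction on the right does not hold.

(⇐) This fails: N = 13 satisfies both congruences on the right (13 ≡ 6 mod 7 and 13 ≡ 1 mod 4) yet 13 ≡ 13 (mod 28), not 10.

(⇒) fails and (⇐) fails.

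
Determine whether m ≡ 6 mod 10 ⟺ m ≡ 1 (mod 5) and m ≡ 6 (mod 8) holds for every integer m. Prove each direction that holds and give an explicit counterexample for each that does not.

(⇒) This fails: m = 16 gives 16 ≡ 6 (mod 10) but 16 ≡ 0 (mod 8), so the conjunction on the right does not hold.

(⇐) Conversely, if m ≡ 1 (mod 5) and m ≡ 6 (mod 8), then by the Chinese remainder theorem m ≡ 6 (mod 40). Since 6 ≡ 6 (mod 10) and 10 ∣ 40, we get m ≡ 6 (mod 10).

Not equivalent: only (⇐) holds.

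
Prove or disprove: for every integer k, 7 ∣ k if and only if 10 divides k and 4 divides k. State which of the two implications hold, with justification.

Both directions fail.

[⇒] This fails: take k = 7. Certainly 7 ∣ 7, but 10 ∤ 7.

[⇐] This fails: take k = 20. Both 10 ∣ 20 and 4 ∣ 20, yet 20 is not a multiple of 7 (since 20 = 2·7 + 6), so 7 ∤ 20.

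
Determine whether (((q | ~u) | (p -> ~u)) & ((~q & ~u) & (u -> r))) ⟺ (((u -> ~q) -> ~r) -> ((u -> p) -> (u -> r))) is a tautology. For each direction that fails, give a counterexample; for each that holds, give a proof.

(⇒) Assume the antecedent. If u is true, the antecedent cannot hold. If u is false, the consequent reduces to true regardless of the other variables. Either way the consequent holds.

(⇐) This fails. Under u = T, q = F, r = F, p = F, the left side is false but the right side is true.

Only the forward direction holds.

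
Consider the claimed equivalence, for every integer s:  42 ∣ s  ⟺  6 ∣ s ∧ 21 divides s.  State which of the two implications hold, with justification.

[⇐] Suppose 6 ∣ s and 21 ∣ s. Any common multiple of 6 and 21 is a multiple of their lcm; here lcm(6, 21) = 6·21/gcd(6, 21) = 126/3 = 42, so 42 ∣ s.

[⇒] If 42 ∣ s, write s = 42q. Since 42 = 7·6, s = 6·(7q), so 6 ∣ s; and since 42 = 2·21, s = 21·(2q), so 21 ∣ s.

The biconditional holds.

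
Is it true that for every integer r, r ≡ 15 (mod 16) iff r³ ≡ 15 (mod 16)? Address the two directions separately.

Both directions hold; the statement is true.

Forward direction. Suppose r ≡ 15 (mod 16). Write r = 16j + 15. Then (16j + 15)³ = 4096j³ + 11520j² + 10800j + 3375 = 16(256j³ + 720j² + 675j + 210) + 15, so r³ ≡ 15 (mod 16).

Converse. Suppose r³ ≡ 15 (mod 16). The only residue r in {0, …, 15} with r³ ≡ 15 (mod 16) is r = 15, so r ≡ 15 (mod 16).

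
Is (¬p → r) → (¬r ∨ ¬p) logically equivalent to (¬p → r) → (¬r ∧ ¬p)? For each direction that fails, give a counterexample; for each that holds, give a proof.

(⟹) This fails. Under p = T, r = F, the left side is true but the right side is false.

(⟸) Assume the antecedent. If p is true, the antecedent cannot hold. If p is false, (¬p → r) → (¬r ∨ ¬p) reduces to true regardless of the other variables. Either way (¬p → r) → (¬r ∨ ¬p) holds.

The forward direction fails; the converse holds.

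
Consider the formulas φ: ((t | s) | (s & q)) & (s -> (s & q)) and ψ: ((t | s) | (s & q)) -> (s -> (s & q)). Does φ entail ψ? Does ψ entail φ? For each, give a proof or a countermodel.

(⇒) holds; (⇐) fails.

(⇒) Assume the antecedent. If s is true, the antecedent forces (s = T, t = F, q = T) or (s = T, t = T, q = T), and the consequent holds there. If s is false, the consequent reduces to true regardless of the other variables. Either way the consequent holds.

(⇐) This fails. Under s = F, t = F, q = F, the left side is false but the right side is true.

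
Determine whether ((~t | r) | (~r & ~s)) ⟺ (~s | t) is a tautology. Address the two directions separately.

Neither implication holds.

[⇒] This fails. Under r = F, t = F, s = T, the left side is true but the right side is false.

[⇐] This fails. Under r = F, t = T, s = T, the left side is false but the right side is true.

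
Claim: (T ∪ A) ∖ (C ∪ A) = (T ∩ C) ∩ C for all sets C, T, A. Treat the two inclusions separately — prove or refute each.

Both inclusions fail.

Forward inclusion. This inclusion fails. Take C = ∅, T = {1}, A = ∅; then 1 ∈ (T ∪ A) ∖ (C ∪ A) but 1 ∉ (T ∩ C) ∩ C.

Reverse inclusion. This inclusion fails. Take C = {1}, T = {1}, A = ∅; then 1 ∈ (T ∩ C) ∩ C but 1 ∉ (T ∪ A) ∖ (C ∪ A).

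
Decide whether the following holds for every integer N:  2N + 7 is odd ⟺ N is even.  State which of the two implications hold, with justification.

Only the reverse direction holds.

Converse. Suppose N is even. Since 2 is even, 2N is even for every N, so 2N + 7 has the same parity as 7, which is odd. Hence 2N + 7 is odd.

Forward direction. This fails: take N = 5. Then 2N + 7 = 17, which is odd, yet N = 5 is odd, not even.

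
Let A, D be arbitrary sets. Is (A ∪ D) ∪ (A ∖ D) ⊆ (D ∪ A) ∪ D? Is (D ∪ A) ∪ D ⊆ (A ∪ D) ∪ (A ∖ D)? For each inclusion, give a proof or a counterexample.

(⟹) Let x ∈ (A ∪ D) ∪ (A ∖ D). Then either x ∈ A and x ∉ D; or x ∈ D and x ∉ A; or x ∈ A ∩ D. In each case x ∈ (D ∪ A) ∪ D, so (A ∪ D) ∪ (A ∖ D) ⊆ (D ∪ A) ∪ D.

(⟸) Let x ∈ (D ∪ A) ∪ D. Then either x ∈ A and x ∉ D; or x ∈ D and x ∉ A; or x ∈ A ∩ D. In each case x ∈ (A ∪ D) ∪ (A ∖ D), so (D ∪ A) ∪ D ⊆ (A ∪ D) ∪ (A ∖ D).

Both inclusions hold.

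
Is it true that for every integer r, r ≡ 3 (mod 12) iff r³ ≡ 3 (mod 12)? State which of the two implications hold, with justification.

The biconditional holds.

(→) Suppose r ≡ 3 (mod 12). Write r = 12j + 3. Then (12j + 3)³ = 1728j³ + 1296j² + 324j + 27 = 12(144j³ + 108j² + 27j + 2) + 3, so r³ ≡ 3 (mod 12).

(←) For the converse, argue contrapositively. If r ≢ 3 (mod 12), then r is congruent to one of 0, 1, 2, 4, 5, 6, 7, 8, 9, 10, 11 modulo 12, and these give r³ ≡ 0, 1, 8, 4, 5, 0, 7, 8, 9, 4, 11 respectively — never 3.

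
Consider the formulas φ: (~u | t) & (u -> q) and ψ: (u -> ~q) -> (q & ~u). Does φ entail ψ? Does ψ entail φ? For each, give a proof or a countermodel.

(⟹) This fails. Under q = F, t = F, u = F, the left side is true but the right side is false.

(⟸) This fails. Under q = T, t = F, u = T, the left side is false but the right side is true.

Neither direction holds.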